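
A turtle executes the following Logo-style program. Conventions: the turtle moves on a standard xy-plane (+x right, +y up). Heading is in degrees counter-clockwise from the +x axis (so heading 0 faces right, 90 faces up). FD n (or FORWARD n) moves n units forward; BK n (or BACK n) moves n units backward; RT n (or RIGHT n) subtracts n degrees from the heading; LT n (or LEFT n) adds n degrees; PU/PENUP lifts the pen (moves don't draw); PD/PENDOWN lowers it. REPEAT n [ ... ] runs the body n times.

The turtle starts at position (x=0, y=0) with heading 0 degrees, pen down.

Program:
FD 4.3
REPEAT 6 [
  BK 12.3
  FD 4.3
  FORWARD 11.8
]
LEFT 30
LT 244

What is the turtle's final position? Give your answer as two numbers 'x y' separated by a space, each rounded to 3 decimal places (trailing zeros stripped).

Executing turtle program step by step:
Start: pos=(0,0), heading=0, pen down
FD 4.3: (0,0) -> (4.3,0) [heading=0, draw]
REPEAT 6 [
  -- iteration 1/6 --
  BK 12.3: (4.3,0) -> (-8,0) [heading=0, draw]
  FD 4.3: (-8,0) -> (-3.7,0) [heading=0, draw]
  FD 11.8: (-3.7,0) -> (8.1,0) [heading=0, draw]
  -- iteration 2/6 --
  BK 12.3: (8.1,0) -> (-4.2,0) [heading=0, draw]
  FD 4.3: (-4.2,0) -> (0.1,0) [heading=0, draw]
  FD 11.8: (0.1,0) -> (11.9,0) [heading=0, draw]
  -- iteration 3/6 --
  BK 12.3: (11.9,0) -> (-0.4,0) [heading=0, draw]
  FD 4.3: (-0.4,0) -> (3.9,0) [heading=0, draw]
  FD 11.8: (3.9,0) -> (15.7,0) [heading=0, draw]
  -- iteration 4/6 --
  BK 12.3: (15.7,0) -> (3.4,0) [heading=0, draw]
  FD 4.3: (3.4,0) -> (7.7,0) [heading=0, draw]
  FD 11.8: (7.7,0) -> (19.5,0) [heading=0, draw]
  -- iteration 5/6 --
  BK 12.3: (19.5,0) -> (7.2,0) [heading=0, draw]
  FD 4.3: (7.2,0) -> (11.5,0) [heading=0, draw]
  FD 11.8: (11.5,0) -> (23.3,0) [heading=0, draw]
  -- iteration 6/6 --
  BK 12.3: (23.3,0) -> (11,0) [heading=0, draw]
  FD 4.3: (11,0) -> (15.3,0) [heading=0, draw]
  FD 11.8: (15.3,0) -> (27.1,0) [heading=0, draw]
]
LT 30: heading 0 -> 30
LT 244: heading 30 -> 274
Final: pos=(27.1,0), heading=274, 19 segment(s) drawn

Answer: 27.1 0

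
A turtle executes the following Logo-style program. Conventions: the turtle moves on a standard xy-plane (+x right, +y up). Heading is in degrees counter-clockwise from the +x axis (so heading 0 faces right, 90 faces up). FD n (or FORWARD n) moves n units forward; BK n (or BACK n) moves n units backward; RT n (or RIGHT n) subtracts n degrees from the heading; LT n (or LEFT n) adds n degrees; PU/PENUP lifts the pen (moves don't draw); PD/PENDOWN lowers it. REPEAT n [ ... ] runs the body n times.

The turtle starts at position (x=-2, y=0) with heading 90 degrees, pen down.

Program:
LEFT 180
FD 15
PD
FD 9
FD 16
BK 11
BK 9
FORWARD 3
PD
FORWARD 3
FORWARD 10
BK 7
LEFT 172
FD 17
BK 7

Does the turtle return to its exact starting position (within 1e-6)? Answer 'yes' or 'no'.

Executing turtle program step by step:
Start: pos=(-2,0), heading=90, pen down
LT 180: heading 90 -> 270
FD 15: (-2,0) -> (-2,-15) [heading=270, draw]
PD: pen down
FD 9: (-2,-15) -> (-2,-24) [heading=270, draw]
FD 16: (-2,-24) -> (-2,-40) [heading=270, draw]
BK 11: (-2,-40) -> (-2,-29) [heading=270, draw]
BK 9: (-2,-29) -> (-2,-20) [heading=270, draw]
FD 3: (-2,-20) -> (-2,-23) [heading=270, draw]
PD: pen down
FD 3: (-2,-23) -> (-2,-26) [heading=270, draw]
FD 10: (-2,-26) -> (-2,-36) [heading=270, draw]
BK 7: (-2,-36) -> (-2,-29) [heading=270, draw]
LT 172: heading 270 -> 82
FD 17: (-2,-29) -> (0.366,-12.165) [heading=82, draw]
BK 7: (0.366,-12.165) -> (-0.608,-19.097) [heading=82, draw]
Final: pos=(-0.608,-19.097), heading=82, 11 segment(s) drawn

Start position: (-2, 0)
Final position: (-0.608, -19.097)
Distance = 19.148; >= 1e-6 -> NOT closed

Answer: no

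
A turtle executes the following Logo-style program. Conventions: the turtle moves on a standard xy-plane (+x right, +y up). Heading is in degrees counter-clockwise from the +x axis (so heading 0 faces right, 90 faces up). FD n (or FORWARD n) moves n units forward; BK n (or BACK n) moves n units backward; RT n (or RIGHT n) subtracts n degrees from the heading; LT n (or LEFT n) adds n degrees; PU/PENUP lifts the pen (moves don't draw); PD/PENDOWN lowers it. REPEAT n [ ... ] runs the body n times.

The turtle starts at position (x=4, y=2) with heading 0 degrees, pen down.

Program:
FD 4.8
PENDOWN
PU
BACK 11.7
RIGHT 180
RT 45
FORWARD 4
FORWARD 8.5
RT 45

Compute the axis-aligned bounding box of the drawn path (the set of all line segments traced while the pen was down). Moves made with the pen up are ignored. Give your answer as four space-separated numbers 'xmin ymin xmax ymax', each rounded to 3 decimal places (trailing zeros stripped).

Answer: 4 2 8.8 2

Derivation:
Executing turtle program step by step:
Start: pos=(4,2), heading=0, pen down
FD 4.8: (4,2) -> (8.8,2) [heading=0, draw]
PD: pen down
PU: pen up
BK 11.7: (8.8,2) -> (-2.9,2) [heading=0, move]
RT 180: heading 0 -> 180
RT 45: heading 180 -> 135
FD 4: (-2.9,2) -> (-5.728,4.828) [heading=135, move]
FD 8.5: (-5.728,4.828) -> (-11.739,10.839) [heading=135, move]
RT 45: heading 135 -> 90
Final: pos=(-11.739,10.839), heading=90, 1 segment(s) drawn

Segment endpoints: x in {4, 8.8}, y in {2}
xmin=4, ymin=2, xmax=8.8, ymax=2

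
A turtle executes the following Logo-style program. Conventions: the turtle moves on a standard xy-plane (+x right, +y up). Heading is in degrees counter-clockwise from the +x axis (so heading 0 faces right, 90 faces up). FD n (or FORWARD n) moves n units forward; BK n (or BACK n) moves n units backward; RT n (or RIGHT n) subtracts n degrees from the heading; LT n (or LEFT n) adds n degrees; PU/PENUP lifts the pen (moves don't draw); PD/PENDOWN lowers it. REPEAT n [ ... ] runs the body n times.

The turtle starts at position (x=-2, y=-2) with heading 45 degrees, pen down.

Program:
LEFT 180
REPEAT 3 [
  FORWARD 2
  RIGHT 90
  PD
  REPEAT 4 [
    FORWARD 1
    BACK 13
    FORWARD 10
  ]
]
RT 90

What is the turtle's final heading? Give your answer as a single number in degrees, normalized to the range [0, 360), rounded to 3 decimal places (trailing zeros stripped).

Answer: 225

Derivation:
Executing turtle program step by step:
Start: pos=(-2,-2), heading=45, pen down
LT 180: heading 45 -> 225
REPEAT 3 [
  -- iteration 1/3 --
  FD 2: (-2,-2) -> (-3.414,-3.414) [heading=225, draw]
  RT 90: heading 225 -> 135
  PD: pen down
  REPEAT 4 [
    -- iteration 1/4 --
    FD 1: (-3.414,-3.414) -> (-4.121,-2.707) [heading=135, draw]
    BK 13: (-4.121,-2.707) -> (5.071,-11.899) [heading=135, draw]
    FD 10: (5.071,-11.899) -> (-2,-4.828) [heading=135, draw]
    -- iteration 2/4 --
    FD 1: (-2,-4.828) -> (-2.707,-4.121) [heading=135, draw]
    BK 13: (-2.707,-4.121) -> (6.485,-13.314) [heading=135, draw]
    FD 10: (6.485,-13.314) -> (-0.586,-6.243) [heading=135, draw]
    -- iteration 3/4 --
    FD 1: (-0.586,-6.243) -> (-1.293,-5.536) [heading=135, draw]
    BK 13: (-1.293,-5.536) -> (7.899,-14.728) [heading=135, draw]
    FD 10: (7.899,-14.728) -> (0.828,-7.657) [heading=135, draw]
    -- iteration 4/4 --
    FD 1: (0.828,-7.657) -> (0.121,-6.95) [heading=135, draw]
    BK 13: (0.121,-6.95) -> (9.314,-16.142) [heading=135, draw]
    FD 10: (9.314,-16.142) -> (2.243,-9.071) [heading=135, draw]
  ]
  -- iteration 2/3 --
  FD 2: (2.243,-9.071) -> (0.828,-7.657) [heading=135, draw]
  RT 90: heading 135 -> 45
  PD: pen down
  REPEAT 4 [
    -- iteration 1/4 --
    FD 1: (0.828,-7.657) -> (1.536,-6.95) [heading=45, draw]
    BK 13: (1.536,-6.95) -> (-7.657,-16.142) [heading=45, draw]
    FD 10: (-7.657,-16.142) -> (-0.586,-9.071) [heading=45, draw]
    -- iteration 2/4 --
    FD 1: (-0.586,-9.071) -> (0.121,-8.364) [heading=45, draw]
    BK 13: (0.121,-8.364) -> (-9.071,-17.556) [heading=45, draw]
    FD 10: (-9.071,-17.556) -> (-2,-10.485) [heading=45, draw]
    -- iteration 3/4 --
    FD 1: (-2,-10.485) -> (-1.293,-9.778) [heading=45, draw]
    BK 13: (-1.293,-9.778) -> (-10.485,-18.971) [heading=45, draw]
    FD 10: (-10.485,-18.971) -> (-3.414,-11.899) [heading=45, draw]
    -- iteration 4/4 --
    FD 1: (-3.414,-11.899) -> (-2.707,-11.192) [heading=45, draw]
    BK 13: (-2.707,-11.192) -> (-11.899,-20.385) [heading=45, draw]
    FD 10: (-11.899,-20.385) -> (-4.828,-13.314) [heading=45, draw]
  ]
  -- iteration 3/3 --
  FD 2: (-4.828,-13.314) -> (-3.414,-11.899) [heading=45, draw]
  RT 90: heading 45 -> 315
  PD: pen down
  REPEAT 4 [
    -- iteration 1/4 --
    FD 1: (-3.414,-11.899) -> (-2.707,-12.607) [heading=315, draw]
    BK 13: (-2.707,-12.607) -> (-11.899,-3.414) [heading=315, draw]
    FD 10: (-11.899,-3.414) -> (-4.828,-10.485) [heading=315, draw]
    -- iteration 2/4 --
    FD 1: (-4.828,-10.485) -> (-4.121,-11.192) [heading=315, draw]
    BK 13: (-4.121,-11.192) -> (-13.314,-2) [heading=315, draw]
    FD 10: (-13.314,-2) -> (-6.243,-9.071) [heading=315, draw]
    -- iteration 3/4 --
    FD 1: (-6.243,-9.071) -> (-5.536,-9.778) [heading=315, draw]
    BK 13: (-5.536,-9.778) -> (-14.728,-0.586) [heading=315, draw]
    FD 10: (-14.728,-0.586) -> (-7.657,-7.657) [heading=315, draw]
    -- iteration 4/4 --
    FD 1: (-7.657,-7.657) -> (-6.95,-8.364) [heading=315, draw]
    BK 13: (-6.95,-8.364) -> (-16.142,0.828) [heading=315, draw]
    FD 10: (-16.142,0.828) -> (-9.071,-6.243) [heading=315, draw]
  ]
]
RT 90: heading 315 -> 225
Final: pos=(-9.071,-6.243), heading=225, 39 segment(s) drawn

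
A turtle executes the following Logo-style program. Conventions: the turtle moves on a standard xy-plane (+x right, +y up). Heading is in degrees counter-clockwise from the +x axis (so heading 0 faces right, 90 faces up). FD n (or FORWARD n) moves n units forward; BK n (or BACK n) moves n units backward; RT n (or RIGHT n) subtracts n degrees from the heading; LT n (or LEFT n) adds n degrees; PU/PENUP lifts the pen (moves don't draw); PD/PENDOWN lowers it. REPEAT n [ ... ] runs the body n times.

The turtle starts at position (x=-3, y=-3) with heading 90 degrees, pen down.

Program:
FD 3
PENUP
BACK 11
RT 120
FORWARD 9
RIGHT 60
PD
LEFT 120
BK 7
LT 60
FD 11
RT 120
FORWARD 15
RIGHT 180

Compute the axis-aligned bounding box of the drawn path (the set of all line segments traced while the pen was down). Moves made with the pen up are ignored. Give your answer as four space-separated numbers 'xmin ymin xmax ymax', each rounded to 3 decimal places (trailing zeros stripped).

Answer: -3 -19 11.722 0

Derivation:
Executing turtle program step by step:
Start: pos=(-3,-3), heading=90, pen down
FD 3: (-3,-3) -> (-3,0) [heading=90, draw]
PU: pen up
BK 11: (-3,0) -> (-3,-11) [heading=90, move]
RT 120: heading 90 -> 330
FD 9: (-3,-11) -> (4.794,-15.5) [heading=330, move]
RT 60: heading 330 -> 270
PD: pen down
LT 120: heading 270 -> 30
BK 7: (4.794,-15.5) -> (-1.268,-19) [heading=30, draw]
LT 60: heading 30 -> 90
FD 11: (-1.268,-19) -> (-1.268,-8) [heading=90, draw]
RT 120: heading 90 -> 330
FD 15: (-1.268,-8) -> (11.722,-15.5) [heading=330, draw]
RT 180: heading 330 -> 150
Final: pos=(11.722,-15.5), heading=150, 4 segment(s) drawn

Segment endpoints: x in {-3, -1.268, -1.268, 4.794, 11.722}, y in {-19, -15.5, -8, -3, 0}
xmin=-3, ymin=-19, xmax=11.722, ymax=0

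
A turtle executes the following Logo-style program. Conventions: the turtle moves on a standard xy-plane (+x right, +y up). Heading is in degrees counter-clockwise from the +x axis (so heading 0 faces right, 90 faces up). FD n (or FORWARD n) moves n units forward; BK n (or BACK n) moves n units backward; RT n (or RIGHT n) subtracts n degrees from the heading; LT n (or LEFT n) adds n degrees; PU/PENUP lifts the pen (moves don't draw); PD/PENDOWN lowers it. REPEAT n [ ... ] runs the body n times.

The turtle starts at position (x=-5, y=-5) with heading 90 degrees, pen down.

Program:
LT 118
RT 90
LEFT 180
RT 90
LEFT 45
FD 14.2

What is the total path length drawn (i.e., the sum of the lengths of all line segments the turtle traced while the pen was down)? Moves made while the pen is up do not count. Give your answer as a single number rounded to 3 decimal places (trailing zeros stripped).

Answer: 14.2

Derivation:
Executing turtle program step by step:
Start: pos=(-5,-5), heading=90, pen down
LT 118: heading 90 -> 208
RT 90: heading 208 -> 118
LT 180: heading 118 -> 298
RT 90: heading 298 -> 208
LT 45: heading 208 -> 253
FD 14.2: (-5,-5) -> (-9.152,-18.58) [heading=253, draw]
Final: pos=(-9.152,-18.58), heading=253, 1 segment(s) drawn

Segment lengths:
  seg 1: (-5,-5) -> (-9.152,-18.58), length = 14.2
Total = 14.2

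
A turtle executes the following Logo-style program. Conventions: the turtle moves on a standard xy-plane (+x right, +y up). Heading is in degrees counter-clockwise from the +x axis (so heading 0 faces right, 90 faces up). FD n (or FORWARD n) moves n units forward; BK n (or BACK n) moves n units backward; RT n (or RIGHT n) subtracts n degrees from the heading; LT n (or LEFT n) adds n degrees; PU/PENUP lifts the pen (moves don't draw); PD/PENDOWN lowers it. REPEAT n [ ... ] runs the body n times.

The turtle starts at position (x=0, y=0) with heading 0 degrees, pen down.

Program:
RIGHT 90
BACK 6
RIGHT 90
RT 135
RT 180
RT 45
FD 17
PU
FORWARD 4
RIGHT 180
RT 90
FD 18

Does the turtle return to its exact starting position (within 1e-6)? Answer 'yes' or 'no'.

Executing turtle program step by step:
Start: pos=(0,0), heading=0, pen down
RT 90: heading 0 -> 270
BK 6: (0,0) -> (0,6) [heading=270, draw]
RT 90: heading 270 -> 180
RT 135: heading 180 -> 45
RT 180: heading 45 -> 225
RT 45: heading 225 -> 180
FD 17: (0,6) -> (-17,6) [heading=180, draw]
PU: pen up
FD 4: (-17,6) -> (-21,6) [heading=180, move]
RT 180: heading 180 -> 0
RT 90: heading 0 -> 270
FD 18: (-21,6) -> (-21,-12) [heading=270, move]
Final: pos=(-21,-12), heading=270, 2 segment(s) drawn

Start position: (0, 0)
Final position: (-21, -12)
Distance = 24.187; >= 1e-6 -> NOT closed

Answer: no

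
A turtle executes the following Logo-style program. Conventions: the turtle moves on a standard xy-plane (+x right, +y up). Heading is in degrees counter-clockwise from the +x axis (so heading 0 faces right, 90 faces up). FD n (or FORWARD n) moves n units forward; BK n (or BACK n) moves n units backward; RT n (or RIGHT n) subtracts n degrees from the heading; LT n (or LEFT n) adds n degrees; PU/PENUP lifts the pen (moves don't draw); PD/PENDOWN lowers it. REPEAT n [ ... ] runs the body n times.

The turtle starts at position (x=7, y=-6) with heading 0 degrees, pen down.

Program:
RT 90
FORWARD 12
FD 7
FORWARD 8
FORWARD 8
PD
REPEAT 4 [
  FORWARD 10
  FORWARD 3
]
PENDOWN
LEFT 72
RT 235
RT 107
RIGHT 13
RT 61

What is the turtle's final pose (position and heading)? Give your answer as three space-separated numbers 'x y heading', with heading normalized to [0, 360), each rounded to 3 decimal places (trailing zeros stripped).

Executing turtle program step by step:
Start: pos=(7,-6), heading=0, pen down
RT 90: heading 0 -> 270
FD 12: (7,-6) -> (7,-18) [heading=270, draw]
FD 7: (7,-18) -> (7,-25) [heading=270, draw]
FD 8: (7,-25) -> (7,-33) [heading=270, draw]
FD 8: (7,-33) -> (7,-41) [heading=270, draw]
PD: pen down
REPEAT 4 [
  -- iteration 1/4 --
  FD 10: (7,-41) -> (7,-51) [heading=270, draw]
  FD 3: (7,-51) -> (7,-54) [heading=270, draw]
  -- iteration 2/4 --
  FD 10: (7,-54) -> (7,-64) [heading=270, draw]
  FD 3: (7,-64) -> (7,-67) [heading=270, draw]
  -- iteration 3/4 --
  FD 10: (7,-67) -> (7,-77) [heading=270, draw]
  FD 3: (7,-77) -> (7,-80) [heading=270, draw]
  -- iteration 4/4 --
  FD 10: (7,-80) -> (7,-90) [heading=270, draw]
  FD 3: (7,-90) -> (7,-93) [heading=270, draw]
]
PD: pen down
LT 72: heading 270 -> 342
RT 235: heading 342 -> 107
RT 107: heading 107 -> 0
RT 13: heading 0 -> 347
RT 61: heading 347 -> 286
Final: pos=(7,-93), heading=286, 12 segment(s) drawn

Answer: 7 -93 286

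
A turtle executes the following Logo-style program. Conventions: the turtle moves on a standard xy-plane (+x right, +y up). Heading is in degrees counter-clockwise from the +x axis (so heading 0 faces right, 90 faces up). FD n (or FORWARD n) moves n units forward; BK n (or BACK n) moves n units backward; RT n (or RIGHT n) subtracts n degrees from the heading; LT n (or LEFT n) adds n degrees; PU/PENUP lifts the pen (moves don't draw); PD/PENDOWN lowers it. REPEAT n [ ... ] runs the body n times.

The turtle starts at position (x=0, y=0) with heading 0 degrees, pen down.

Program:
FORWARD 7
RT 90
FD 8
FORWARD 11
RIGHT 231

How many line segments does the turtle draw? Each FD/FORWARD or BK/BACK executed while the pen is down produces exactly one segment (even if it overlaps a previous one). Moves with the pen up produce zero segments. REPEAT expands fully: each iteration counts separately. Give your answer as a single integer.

Answer: 3

Derivation:
Executing turtle program step by step:
Start: pos=(0,0), heading=0, pen down
FD 7: (0,0) -> (7,0) [heading=0, draw]
RT 90: heading 0 -> 270
FD 8: (7,0) -> (7,-8) [heading=270, draw]
FD 11: (7,-8) -> (7,-19) [heading=270, draw]
RT 231: heading 270 -> 39
Final: pos=(7,-19), heading=39, 3 segment(s) drawn
Segments drawn: 3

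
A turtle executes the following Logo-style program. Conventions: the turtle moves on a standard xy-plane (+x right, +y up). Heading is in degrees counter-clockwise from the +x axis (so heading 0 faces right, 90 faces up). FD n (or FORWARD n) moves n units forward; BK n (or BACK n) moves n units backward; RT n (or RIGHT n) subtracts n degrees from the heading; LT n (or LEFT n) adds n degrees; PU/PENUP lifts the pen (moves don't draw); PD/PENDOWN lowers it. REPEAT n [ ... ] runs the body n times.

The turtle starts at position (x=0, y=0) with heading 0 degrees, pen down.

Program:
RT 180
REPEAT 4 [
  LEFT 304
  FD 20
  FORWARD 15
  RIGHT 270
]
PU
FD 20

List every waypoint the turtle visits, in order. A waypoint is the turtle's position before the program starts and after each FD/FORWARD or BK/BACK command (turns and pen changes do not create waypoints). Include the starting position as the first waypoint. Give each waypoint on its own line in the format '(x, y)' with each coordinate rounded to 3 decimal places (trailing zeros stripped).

Executing turtle program step by step:
Start: pos=(0,0), heading=0, pen down
RT 180: heading 0 -> 180
REPEAT 4 [
  -- iteration 1/4 --
  LT 304: heading 180 -> 124
  FD 20: (0,0) -> (-11.184,16.581) [heading=124, draw]
  FD 15: (-11.184,16.581) -> (-19.572,29.016) [heading=124, draw]
  RT 270: heading 124 -> 214
  -- iteration 2/4 --
  LT 304: heading 214 -> 158
  FD 20: (-19.572,29.016) -> (-38.115,36.508) [heading=158, draw]
  FD 15: (-38.115,36.508) -> (-52.023,42.128) [heading=158, draw]
  RT 270: heading 158 -> 248
  -- iteration 3/4 --
  LT 304: heading 248 -> 192
  FD 20: (-52.023,42.128) -> (-71.586,37.969) [heading=192, draw]
  FD 15: (-71.586,37.969) -> (-86.258,34.851) [heading=192, draw]
  RT 270: heading 192 -> 282
  -- iteration 4/4 --
  LT 304: heading 282 -> 226
  FD 20: (-86.258,34.851) -> (-100.152,20.464) [heading=226, draw]
  FD 15: (-100.152,20.464) -> (-110.571,9.674) [heading=226, draw]
  RT 270: heading 226 -> 316
]
PU: pen up
FD 20: (-110.571,9.674) -> (-96.185,-4.219) [heading=316, move]
Final: pos=(-96.185,-4.219), heading=316, 8 segment(s) drawn
Waypoints (10 total):
(0, 0)
(-11.184, 16.581)
(-19.572, 29.016)
(-38.115, 36.508)
(-52.023, 42.128)
(-71.586, 37.969)
(-86.258, 34.851)
(-100.152, 20.464)
(-110.571, 9.674)
(-96.185, -4.219)

Answer: (0, 0)
(-11.184, 16.581)
(-19.572, 29.016)
(-38.115, 36.508)
(-52.023, 42.128)
(-71.586, 37.969)
(-86.258, 34.851)
(-100.152, 20.464)
(-110.571, 9.674)
(-96.185, -4.219)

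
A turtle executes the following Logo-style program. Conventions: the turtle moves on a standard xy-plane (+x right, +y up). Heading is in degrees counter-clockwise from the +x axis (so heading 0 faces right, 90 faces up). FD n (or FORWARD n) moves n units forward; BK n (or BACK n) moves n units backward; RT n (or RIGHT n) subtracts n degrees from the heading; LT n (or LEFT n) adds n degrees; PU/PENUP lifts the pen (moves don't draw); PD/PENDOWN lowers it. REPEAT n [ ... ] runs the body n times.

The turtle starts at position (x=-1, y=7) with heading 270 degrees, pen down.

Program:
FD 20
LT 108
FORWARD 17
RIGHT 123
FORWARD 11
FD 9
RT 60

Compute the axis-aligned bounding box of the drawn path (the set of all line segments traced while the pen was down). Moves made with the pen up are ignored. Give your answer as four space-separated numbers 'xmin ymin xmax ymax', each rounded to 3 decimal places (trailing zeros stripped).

Executing turtle program step by step:
Start: pos=(-1,7), heading=270, pen down
FD 20: (-1,7) -> (-1,-13) [heading=270, draw]
LT 108: heading 270 -> 18
FD 17: (-1,-13) -> (15.168,-7.747) [heading=18, draw]
RT 123: heading 18 -> 255
FD 11: (15.168,-7.747) -> (12.321,-18.372) [heading=255, draw]
FD 9: (12.321,-18.372) -> (9.992,-27.065) [heading=255, draw]
RT 60: heading 255 -> 195
Final: pos=(9.992,-27.065), heading=195, 4 segment(s) drawn

Segment endpoints: x in {-1, -1, 9.992, 12.321, 15.168}, y in {-27.065, -18.372, -13, -7.747, 7}
xmin=-1, ymin=-27.065, xmax=15.168, ymax=7

Answer: -1 -27.065 15.168 7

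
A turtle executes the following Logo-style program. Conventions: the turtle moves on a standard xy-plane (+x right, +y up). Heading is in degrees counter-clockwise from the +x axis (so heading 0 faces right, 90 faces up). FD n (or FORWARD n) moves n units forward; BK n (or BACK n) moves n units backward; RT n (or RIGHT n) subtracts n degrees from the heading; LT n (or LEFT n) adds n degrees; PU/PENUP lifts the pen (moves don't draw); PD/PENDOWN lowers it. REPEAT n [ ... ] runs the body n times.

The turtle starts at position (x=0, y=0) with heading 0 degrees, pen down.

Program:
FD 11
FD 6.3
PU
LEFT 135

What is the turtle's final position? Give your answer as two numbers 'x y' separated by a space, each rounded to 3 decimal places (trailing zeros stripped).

Executing turtle program step by step:
Start: pos=(0,0), heading=0, pen down
FD 11: (0,0) -> (11,0) [heading=0, draw]
FD 6.3: (11,0) -> (17.3,0) [heading=0, draw]
PU: pen up
LT 135: heading 0 -> 135
Final: pos=(17.3,0), heading=135, 2 segment(s) drawn

Answer: 17.3 0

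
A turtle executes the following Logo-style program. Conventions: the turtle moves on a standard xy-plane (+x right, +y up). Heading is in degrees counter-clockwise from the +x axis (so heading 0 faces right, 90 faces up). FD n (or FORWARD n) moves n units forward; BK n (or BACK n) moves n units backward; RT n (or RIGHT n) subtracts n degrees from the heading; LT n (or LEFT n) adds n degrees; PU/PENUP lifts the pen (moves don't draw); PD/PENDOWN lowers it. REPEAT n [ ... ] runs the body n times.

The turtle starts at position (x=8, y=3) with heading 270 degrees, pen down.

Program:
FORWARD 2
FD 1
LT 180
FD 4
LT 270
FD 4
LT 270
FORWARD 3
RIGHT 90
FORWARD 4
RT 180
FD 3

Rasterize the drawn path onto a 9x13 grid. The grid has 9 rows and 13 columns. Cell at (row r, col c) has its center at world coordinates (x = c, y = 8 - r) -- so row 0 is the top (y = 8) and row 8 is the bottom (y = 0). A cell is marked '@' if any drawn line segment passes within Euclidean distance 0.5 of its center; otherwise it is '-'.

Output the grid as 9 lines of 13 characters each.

Answer: -------------
-------------
-------------
-------------
--------@@@@@
--------@---@
--------@---@
--------@@@@@
--------@----

Derivation:
Segment 0: (8,3) -> (8,1)
Segment 1: (8,1) -> (8,0)
Segment 2: (8,0) -> (8,4)
Segment 3: (8,4) -> (12,4)
Segment 4: (12,4) -> (12,1)
Segment 5: (12,1) -> (8,1)
Segment 6: (8,1) -> (11,1)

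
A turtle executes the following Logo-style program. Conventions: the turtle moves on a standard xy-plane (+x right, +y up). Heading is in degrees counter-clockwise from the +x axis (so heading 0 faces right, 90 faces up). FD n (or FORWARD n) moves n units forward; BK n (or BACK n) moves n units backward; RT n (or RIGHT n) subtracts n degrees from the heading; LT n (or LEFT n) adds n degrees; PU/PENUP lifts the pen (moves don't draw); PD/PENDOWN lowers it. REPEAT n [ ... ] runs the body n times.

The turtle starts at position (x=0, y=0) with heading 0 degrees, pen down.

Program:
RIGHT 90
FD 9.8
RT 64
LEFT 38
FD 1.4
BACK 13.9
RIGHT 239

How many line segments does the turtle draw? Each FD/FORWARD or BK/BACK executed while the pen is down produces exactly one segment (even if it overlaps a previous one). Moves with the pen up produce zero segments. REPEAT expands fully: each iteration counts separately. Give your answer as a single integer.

Executing turtle program step by step:
Start: pos=(0,0), heading=0, pen down
RT 90: heading 0 -> 270
FD 9.8: (0,0) -> (0,-9.8) [heading=270, draw]
RT 64: heading 270 -> 206
LT 38: heading 206 -> 244
FD 1.4: (0,-9.8) -> (-0.614,-11.058) [heading=244, draw]
BK 13.9: (-0.614,-11.058) -> (5.48,1.435) [heading=244, draw]
RT 239: heading 244 -> 5
Final: pos=(5.48,1.435), heading=5, 3 segment(s) drawn
Segments drawn: 3

Answer: 3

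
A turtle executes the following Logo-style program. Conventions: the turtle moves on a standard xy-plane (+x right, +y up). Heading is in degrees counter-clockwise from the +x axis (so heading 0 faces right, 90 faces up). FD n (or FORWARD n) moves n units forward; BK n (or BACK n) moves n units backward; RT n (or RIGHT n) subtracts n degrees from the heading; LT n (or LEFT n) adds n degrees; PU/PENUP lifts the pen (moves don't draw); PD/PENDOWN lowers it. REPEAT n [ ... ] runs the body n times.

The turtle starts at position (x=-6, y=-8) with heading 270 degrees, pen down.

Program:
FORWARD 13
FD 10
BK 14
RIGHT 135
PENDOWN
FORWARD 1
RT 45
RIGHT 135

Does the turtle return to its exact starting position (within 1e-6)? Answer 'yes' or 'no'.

Executing turtle program step by step:
Start: pos=(-6,-8), heading=270, pen down
FD 13: (-6,-8) -> (-6,-21) [heading=270, draw]
FD 10: (-6,-21) -> (-6,-31) [heading=270, draw]
BK 14: (-6,-31) -> (-6,-17) [heading=270, draw]
RT 135: heading 270 -> 135
PD: pen down
FD 1: (-6,-17) -> (-6.707,-16.293) [heading=135, draw]
RT 45: heading 135 -> 90
RT 135: heading 90 -> 315
Final: pos=(-6.707,-16.293), heading=315, 4 segment(s) drawn

Start position: (-6, -8)
Final position: (-6.707, -16.293)
Distance = 8.323; >= 1e-6 -> NOT closed

Answer: no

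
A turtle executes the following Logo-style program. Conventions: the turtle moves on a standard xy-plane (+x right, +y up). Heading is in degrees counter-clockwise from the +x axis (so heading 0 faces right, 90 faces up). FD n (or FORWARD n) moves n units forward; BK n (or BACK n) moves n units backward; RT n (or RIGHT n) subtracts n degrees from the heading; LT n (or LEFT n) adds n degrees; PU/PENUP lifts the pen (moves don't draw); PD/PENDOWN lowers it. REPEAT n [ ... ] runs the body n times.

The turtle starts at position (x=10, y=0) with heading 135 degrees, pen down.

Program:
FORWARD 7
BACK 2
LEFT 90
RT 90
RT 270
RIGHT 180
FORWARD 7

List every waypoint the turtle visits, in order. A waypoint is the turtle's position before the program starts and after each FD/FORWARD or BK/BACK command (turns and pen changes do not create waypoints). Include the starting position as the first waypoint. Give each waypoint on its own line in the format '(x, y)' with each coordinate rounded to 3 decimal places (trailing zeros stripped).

Answer: (10, 0)
(5.05, 4.95)
(6.464, 3.536)
(11.414, 8.485)

Derivation:
Executing turtle program step by step:
Start: pos=(10,0), heading=135, pen down
FD 7: (10,0) -> (5.05,4.95) [heading=135, draw]
BK 2: (5.05,4.95) -> (6.464,3.536) [heading=135, draw]
LT 90: heading 135 -> 225
RT 90: heading 225 -> 135
RT 270: heading 135 -> 225
RT 180: heading 225 -> 45
FD 7: (6.464,3.536) -> (11.414,8.485) [heading=45, draw]
Final: pos=(11.414,8.485), heading=45, 3 segment(s) drawn
Waypoints (4 total):
(10, 0)
(5.05, 4.95)
(6.464, 3.536)
(11.414, 8.485)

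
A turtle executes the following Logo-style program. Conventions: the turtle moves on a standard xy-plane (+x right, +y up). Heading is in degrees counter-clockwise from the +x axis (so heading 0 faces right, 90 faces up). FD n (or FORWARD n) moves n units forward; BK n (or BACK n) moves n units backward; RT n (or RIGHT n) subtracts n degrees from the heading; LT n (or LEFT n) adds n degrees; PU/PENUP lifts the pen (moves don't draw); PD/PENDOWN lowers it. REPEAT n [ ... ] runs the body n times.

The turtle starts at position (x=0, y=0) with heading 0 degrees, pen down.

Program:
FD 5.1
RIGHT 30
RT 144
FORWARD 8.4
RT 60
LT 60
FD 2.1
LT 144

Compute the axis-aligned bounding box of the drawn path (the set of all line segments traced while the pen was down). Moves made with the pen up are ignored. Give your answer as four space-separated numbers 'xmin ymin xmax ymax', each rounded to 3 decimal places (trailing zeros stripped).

Answer: -5.342 -1.098 5.1 0

Derivation:
Executing turtle program step by step:
Start: pos=(0,0), heading=0, pen down
FD 5.1: (0,0) -> (5.1,0) [heading=0, draw]
RT 30: heading 0 -> 330
RT 144: heading 330 -> 186
FD 8.4: (5.1,0) -> (-3.254,-0.878) [heading=186, draw]
RT 60: heading 186 -> 126
LT 60: heading 126 -> 186
FD 2.1: (-3.254,-0.878) -> (-5.342,-1.098) [heading=186, draw]
LT 144: heading 186 -> 330
Final: pos=(-5.342,-1.098), heading=330, 3 segment(s) drawn

Segment endpoints: x in {-5.342, -3.254, 0, 5.1}, y in {-1.098, -0.878, 0}
xmin=-5.342, ymin=-1.098, xmax=5.1, ymax=0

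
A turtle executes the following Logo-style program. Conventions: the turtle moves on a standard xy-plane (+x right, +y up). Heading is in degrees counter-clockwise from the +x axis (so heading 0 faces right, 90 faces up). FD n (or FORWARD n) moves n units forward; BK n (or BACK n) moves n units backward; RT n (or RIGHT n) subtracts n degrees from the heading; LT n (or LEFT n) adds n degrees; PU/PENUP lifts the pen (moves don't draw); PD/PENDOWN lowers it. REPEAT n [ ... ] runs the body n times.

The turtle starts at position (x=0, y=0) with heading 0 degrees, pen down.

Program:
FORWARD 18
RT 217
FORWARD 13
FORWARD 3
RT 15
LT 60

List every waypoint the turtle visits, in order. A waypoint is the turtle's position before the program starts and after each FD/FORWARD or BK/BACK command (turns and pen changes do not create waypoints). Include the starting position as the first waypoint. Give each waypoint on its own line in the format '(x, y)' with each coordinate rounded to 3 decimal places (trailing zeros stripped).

Answer: (0, 0)
(18, 0)
(7.618, 7.824)
(5.222, 9.629)

Derivation:
Executing turtle program step by step:
Start: pos=(0,0), heading=0, pen down
FD 18: (0,0) -> (18,0) [heading=0, draw]
RT 217: heading 0 -> 143
FD 13: (18,0) -> (7.618,7.824) [heading=143, draw]
FD 3: (7.618,7.824) -> (5.222,9.629) [heading=143, draw]
RT 15: heading 143 -> 128
LT 60: heading 128 -> 188
Final: pos=(5.222,9.629), heading=188, 3 segment(s) drawn
Waypoints (4 total):
(0, 0)
(18, 0)
(7.618, 7.824)
(5.222, 9.629)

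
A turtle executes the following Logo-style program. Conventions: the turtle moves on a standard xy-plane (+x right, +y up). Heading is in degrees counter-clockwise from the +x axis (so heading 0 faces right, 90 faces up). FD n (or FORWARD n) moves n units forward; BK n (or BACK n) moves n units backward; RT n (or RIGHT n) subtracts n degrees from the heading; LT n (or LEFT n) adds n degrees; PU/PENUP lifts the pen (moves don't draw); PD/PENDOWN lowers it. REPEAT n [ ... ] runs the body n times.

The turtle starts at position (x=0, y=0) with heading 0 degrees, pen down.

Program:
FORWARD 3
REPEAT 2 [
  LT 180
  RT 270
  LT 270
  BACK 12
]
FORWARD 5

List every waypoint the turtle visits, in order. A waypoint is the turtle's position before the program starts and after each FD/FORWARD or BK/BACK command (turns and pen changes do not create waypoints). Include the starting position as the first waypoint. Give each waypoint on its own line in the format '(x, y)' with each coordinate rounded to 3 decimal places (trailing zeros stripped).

Answer: (0, 0)
(3, 0)
(15, 0)
(3, 0)
(8, 0)

Derivation:
Executing turtle program step by step:
Start: pos=(0,0), heading=0, pen down
FD 3: (0,0) -> (3,0) [heading=0, draw]
REPEAT 2 [
  -- iteration 1/2 --
  LT 180: heading 0 -> 180
  RT 270: heading 180 -> 270
  LT 270: heading 270 -> 180
  BK 12: (3,0) -> (15,0) [heading=180, draw]
  -- iteration 2/2 --
  LT 180: heading 180 -> 0
  RT 270: heading 0 -> 90
  LT 270: heading 90 -> 0
  BK 12: (15,0) -> (3,0) [heading=0, draw]
]
FD 5: (3,0) -> (8,0) [heading=0, draw]
Final: pos=(8,0), heading=0, 4 segment(s) drawn
Waypoints (5 total):
(0, 0)
(3, 0)
(15, 0)
(3, 0)
(8, 0)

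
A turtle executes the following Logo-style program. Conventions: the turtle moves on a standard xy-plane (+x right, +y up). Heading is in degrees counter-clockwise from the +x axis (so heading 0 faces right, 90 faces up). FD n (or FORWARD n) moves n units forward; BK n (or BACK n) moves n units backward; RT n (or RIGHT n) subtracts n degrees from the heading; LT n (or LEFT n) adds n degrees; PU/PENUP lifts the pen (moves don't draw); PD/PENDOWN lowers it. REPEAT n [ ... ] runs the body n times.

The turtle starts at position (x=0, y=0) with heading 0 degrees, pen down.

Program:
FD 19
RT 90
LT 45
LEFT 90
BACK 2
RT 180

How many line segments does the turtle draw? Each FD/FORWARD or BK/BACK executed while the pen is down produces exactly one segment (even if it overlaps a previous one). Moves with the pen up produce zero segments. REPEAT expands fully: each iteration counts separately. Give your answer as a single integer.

Executing turtle program step by step:
Start: pos=(0,0), heading=0, pen down
FD 19: (0,0) -> (19,0) [heading=0, draw]
RT 90: heading 0 -> 270
LT 45: heading 270 -> 315
LT 90: heading 315 -> 45
BK 2: (19,0) -> (17.586,-1.414) [heading=45, draw]
RT 180: heading 45 -> 225
Final: pos=(17.586,-1.414), heading=225, 2 segment(s) drawn
Segments drawn: 2

Answer: 2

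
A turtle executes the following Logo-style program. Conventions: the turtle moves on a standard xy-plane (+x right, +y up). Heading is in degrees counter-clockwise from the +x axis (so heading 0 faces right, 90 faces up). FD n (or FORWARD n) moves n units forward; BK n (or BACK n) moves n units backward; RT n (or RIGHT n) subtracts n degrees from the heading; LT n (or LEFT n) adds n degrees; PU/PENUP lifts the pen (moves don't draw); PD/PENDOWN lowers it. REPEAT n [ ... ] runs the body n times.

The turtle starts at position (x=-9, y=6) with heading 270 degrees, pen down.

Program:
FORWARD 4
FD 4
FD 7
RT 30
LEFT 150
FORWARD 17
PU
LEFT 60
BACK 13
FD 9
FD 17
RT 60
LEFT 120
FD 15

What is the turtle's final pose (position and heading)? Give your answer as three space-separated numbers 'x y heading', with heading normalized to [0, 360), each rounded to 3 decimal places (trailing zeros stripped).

Executing turtle program step by step:
Start: pos=(-9,6), heading=270, pen down
FD 4: (-9,6) -> (-9,2) [heading=270, draw]
FD 4: (-9,2) -> (-9,-2) [heading=270, draw]
FD 7: (-9,-2) -> (-9,-9) [heading=270, draw]
RT 30: heading 270 -> 240
LT 150: heading 240 -> 30
FD 17: (-9,-9) -> (5.722,-0.5) [heading=30, draw]
PU: pen up
LT 60: heading 30 -> 90
BK 13: (5.722,-0.5) -> (5.722,-13.5) [heading=90, move]
FD 9: (5.722,-13.5) -> (5.722,-4.5) [heading=90, move]
FD 17: (5.722,-4.5) -> (5.722,12.5) [heading=90, move]
RT 60: heading 90 -> 30
LT 120: heading 30 -> 150
FD 15: (5.722,12.5) -> (-7.268,20) [heading=150, move]
Final: pos=(-7.268,20), heading=150, 4 segment(s) drawn

Answer: -7.268 20 150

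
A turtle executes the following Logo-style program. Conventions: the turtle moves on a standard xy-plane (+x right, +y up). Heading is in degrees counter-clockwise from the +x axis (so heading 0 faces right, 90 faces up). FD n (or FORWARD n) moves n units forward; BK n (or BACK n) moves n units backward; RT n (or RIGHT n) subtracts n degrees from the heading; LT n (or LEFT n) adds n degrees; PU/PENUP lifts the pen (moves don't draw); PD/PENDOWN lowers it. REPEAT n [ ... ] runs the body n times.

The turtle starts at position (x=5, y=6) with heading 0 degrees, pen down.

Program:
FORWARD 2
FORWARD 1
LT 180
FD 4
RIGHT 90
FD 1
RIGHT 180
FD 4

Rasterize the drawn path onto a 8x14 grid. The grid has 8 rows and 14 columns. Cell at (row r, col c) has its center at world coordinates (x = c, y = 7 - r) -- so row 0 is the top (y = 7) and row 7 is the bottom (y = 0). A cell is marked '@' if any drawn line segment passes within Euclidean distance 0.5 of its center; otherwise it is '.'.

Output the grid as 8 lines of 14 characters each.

Segment 0: (5,6) -> (7,6)
Segment 1: (7,6) -> (8,6)
Segment 2: (8,6) -> (4,6)
Segment 3: (4,6) -> (4,7)
Segment 4: (4,7) -> (4,3)

Answer: ....@.........
....@@@@@.....
....@.........
....@.........
....@.........
..............
..............
..............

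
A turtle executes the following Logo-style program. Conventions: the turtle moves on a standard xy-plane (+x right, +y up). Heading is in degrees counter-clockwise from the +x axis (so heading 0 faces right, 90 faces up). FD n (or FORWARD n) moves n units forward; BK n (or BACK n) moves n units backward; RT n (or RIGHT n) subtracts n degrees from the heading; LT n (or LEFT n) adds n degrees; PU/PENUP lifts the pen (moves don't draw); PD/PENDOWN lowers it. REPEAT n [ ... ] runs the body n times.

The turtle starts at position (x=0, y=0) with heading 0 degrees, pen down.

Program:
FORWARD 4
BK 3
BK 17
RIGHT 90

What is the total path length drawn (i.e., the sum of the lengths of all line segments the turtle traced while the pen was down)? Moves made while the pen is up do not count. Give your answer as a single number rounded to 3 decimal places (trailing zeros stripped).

Answer: 24

Derivation:
Executing turtle program step by step:
Start: pos=(0,0), heading=0, pen down
FD 4: (0,0) -> (4,0) [heading=0, draw]
BK 3: (4,0) -> (1,0) [heading=0, draw]
BK 17: (1,0) -> (-16,0) [heading=0, draw]
RT 90: heading 0 -> 270
Final: pos=(-16,0), heading=270, 3 segment(s) drawn

Segment lengths:
  seg 1: (0,0) -> (4,0), length = 4
  seg 2: (4,0) -> (1,0), length = 3
  seg 3: (1,0) -> (-16,0), length = 17
Total = 24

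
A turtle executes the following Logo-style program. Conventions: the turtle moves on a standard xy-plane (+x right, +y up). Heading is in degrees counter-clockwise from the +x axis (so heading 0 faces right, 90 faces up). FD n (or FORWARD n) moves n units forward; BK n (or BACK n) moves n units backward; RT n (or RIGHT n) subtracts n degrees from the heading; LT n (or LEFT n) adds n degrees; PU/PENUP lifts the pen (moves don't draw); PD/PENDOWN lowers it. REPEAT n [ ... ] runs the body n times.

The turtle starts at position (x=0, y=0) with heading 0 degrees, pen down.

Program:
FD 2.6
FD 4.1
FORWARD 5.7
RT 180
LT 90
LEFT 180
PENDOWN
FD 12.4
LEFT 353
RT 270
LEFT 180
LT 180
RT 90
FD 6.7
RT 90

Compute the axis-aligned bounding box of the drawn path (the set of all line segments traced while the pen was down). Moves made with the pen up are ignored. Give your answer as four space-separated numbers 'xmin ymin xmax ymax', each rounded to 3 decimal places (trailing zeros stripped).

Executing turtle program step by step:
Start: pos=(0,0), heading=0, pen down
FD 2.6: (0,0) -> (2.6,0) [heading=0, draw]
FD 4.1: (2.6,0) -> (6.7,0) [heading=0, draw]
FD 5.7: (6.7,0) -> (12.4,0) [heading=0, draw]
RT 180: heading 0 -> 180
LT 90: heading 180 -> 270
LT 180: heading 270 -> 90
PD: pen down
FD 12.4: (12.4,0) -> (12.4,12.4) [heading=90, draw]
LT 353: heading 90 -> 83
RT 270: heading 83 -> 173
LT 180: heading 173 -> 353
LT 180: heading 353 -> 173
RT 90: heading 173 -> 83
FD 6.7: (12.4,12.4) -> (13.217,19.05) [heading=83, draw]
RT 90: heading 83 -> 353
Final: pos=(13.217,19.05), heading=353, 5 segment(s) drawn

Segment endpoints: x in {0, 2.6, 6.7, 12.4, 13.217}, y in {0, 12.4, 19.05}
xmin=0, ymin=0, xmax=13.217, ymax=19.05

Answer: 0 0 13.217 19.05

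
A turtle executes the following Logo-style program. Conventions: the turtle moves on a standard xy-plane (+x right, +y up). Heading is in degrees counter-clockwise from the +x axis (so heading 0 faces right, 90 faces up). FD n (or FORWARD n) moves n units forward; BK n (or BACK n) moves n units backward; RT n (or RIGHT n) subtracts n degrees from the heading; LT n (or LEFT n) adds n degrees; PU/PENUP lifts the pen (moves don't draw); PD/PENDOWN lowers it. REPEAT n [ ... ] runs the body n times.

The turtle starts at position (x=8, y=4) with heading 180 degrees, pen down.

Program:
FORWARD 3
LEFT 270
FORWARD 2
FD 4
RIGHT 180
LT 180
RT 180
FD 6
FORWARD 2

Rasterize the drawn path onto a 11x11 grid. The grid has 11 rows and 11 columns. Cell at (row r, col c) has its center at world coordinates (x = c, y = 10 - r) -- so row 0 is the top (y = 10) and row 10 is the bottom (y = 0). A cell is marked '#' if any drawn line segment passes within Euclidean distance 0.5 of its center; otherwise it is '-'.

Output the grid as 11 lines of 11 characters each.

Segment 0: (8,4) -> (5,4)
Segment 1: (5,4) -> (5,6)
Segment 2: (5,6) -> (5,10)
Segment 3: (5,10) -> (5,4)
Segment 4: (5,4) -> (5,2)

Answer: -----#-----
-----#-----
-----#-----
-----#-----
-----#-----
-----#-----
-----####--
-----#-----
-----#-----
-----------
-----------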